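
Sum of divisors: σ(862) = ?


Divisors of 862: 1, 2, 431, 862
Sum = 1 + 2 + 431 + 862 = 1296

σ(862) = 1296


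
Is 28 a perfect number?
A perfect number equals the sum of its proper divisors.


Proper divisors of 28: 1, 2, 4, 7, 14
Sum = 1 + 2 + 4 + 7 + 14 = 28

Yes, 28 is perfect (28 = 28)


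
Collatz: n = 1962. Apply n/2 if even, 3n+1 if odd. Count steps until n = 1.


1962 → 981 → 2944 → 1472 → 736 → 368 → 184 → 92 → 46 → 23 → 70 → 35 → 106 → 53 → 160 → 80 → 40 → 20 → 10 → 5 → 16 → 8 → 4 → 2 → 1
Total steps = 24

24 steps


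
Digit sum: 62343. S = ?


6 + 2 + 3 + 4 + 3 = 18


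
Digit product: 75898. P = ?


7 × 5 × 8 × 9 × 8 = 20160


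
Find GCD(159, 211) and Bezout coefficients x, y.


Tabular extended Euclidean (each row: r = 159*s + 211*t):
r=159, s=1, t=0
r=211, s=0, t=1
q=0: r=159, s=1, t=0   [159*(1) + 211*(0) = 159]
q=1: r=52, s=-1, t=1   [159*(-1) + 211*(1) = 52]
q=3: r=3, s=4, t=-3   [159*(4) + 211*(-3) = 3]
q=17: r=1, s=-69, t=52   [159*(-69) + 211*(52) = 1]
q=3: r=0, s=211, t=-159   [159*(211) + 211*(-159) = 0]
GCD = 1; from the row with r=1: x=-69, y=52
Check: 159*(-69) + 211*(52) = -10971 + 10972 = 1

GCD = 1, x = -69, y = 52


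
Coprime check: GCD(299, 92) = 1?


Euclidean algorithm:
299 = 3 * 92 + 23
92 = 4 * 23 + 0
GCD(299, 92) = 23

No, not coprime (GCD = 23)


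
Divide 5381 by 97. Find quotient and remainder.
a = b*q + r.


5381 = 97 * 55 + 46
Check: 5335 + 46 = 5381

q = 55, r = 46


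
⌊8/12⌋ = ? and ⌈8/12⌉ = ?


8/12 = 0.6667
floor = 0
ceil = 1

floor = 0, ceil = 1


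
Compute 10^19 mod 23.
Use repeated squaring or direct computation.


10^1 mod 23 = 10
10^2 mod 23 = 8
10^3 mod 23 = 11
10^4 mod 23 = 18
10^5 mod 23 = 19
10^6 mod 23 = 6
10^7 mod 23 = 14
10^8 mod 23 = 2
10^9 mod 23 = 20
10^10 mod 23 = 16
10^11 mod 23 = 22
10^12 mod 23 = 13
10^13 mod 23 = 15
10^14 mod 23 = 12
10^15 mod 23 = 5
10^16 mod 23 = 4
10^17 mod 23 = 17
10^18 mod 23 = 9
10^19 mod 23 = 21


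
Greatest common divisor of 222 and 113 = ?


222 = 1 * 113 + 109
113 = 1 * 109 + 4
109 = 27 * 4 + 1
4 = 4 * 1 + 0
GCD = 1


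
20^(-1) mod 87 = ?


Use the extended Euclidean algorithm on (87, 20); each row r = 87*s + 20*t:
r=87, s=1, t=0
r=20, s=0, t=1
q=4: r=7, s=1, t=-4   [87*(1) + 20*(-4) = 7]
q=2: r=6, s=-2, t=9   [87*(-2) + 20*(9) = 6]
q=1: r=1, s=3, t=-13   [87*(3) + 20*(-13) = 1]
q=6: r=0, s=-20, t=87   [87*(-20) + 20*(87) = 0]
GCD = 1 with t = -13, so 20*(-13) ≡ 1 (mod 87)
Inverse = -13 mod 87 = 74
Check: 20 * 74 = 1480 ≡ 1 (mod 87)

20^(-1) ≡ 74 (mod 87)


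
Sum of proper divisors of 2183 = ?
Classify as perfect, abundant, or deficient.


Proper divisors: 1, 37, 59
Sum = 1 + 37 + 59 = 97
97 < 2183 → deficient

s(2183) = 97 (deficient)


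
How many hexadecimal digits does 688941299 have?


688941299 in base 16 = 291068F3
Number of digits = 8

8 digits (base 16)


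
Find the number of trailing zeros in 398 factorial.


floor(398/5) = 79
floor(398/25) = 15
floor(398/125) = 3
Total = 97

97 trailing zeros


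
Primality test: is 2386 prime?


2386 / 2 = 1193 (exact division)
2386 is NOT prime.

No, 2386 is not prime


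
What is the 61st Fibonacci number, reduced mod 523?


F(k) mod 523 for k=1..61:
1, 1, 2, 3, 5, 8, 13, 21, 34, 55, 89, 144, 233, 377, 87, 464, 28, 492, 520, 489, 486, 452, 415, 344, 236, 57, 293, 350, 120, 470, 67, 14, 81, 95, 176, 271, 447, 195, 119, 314, 433, 224, 134, 358, 492, 327, 296, 100, 396, 496, 369, 342, 188, 7, 195, 202, 397, 76, 473, 26, 499
F(61) mod 523 = 499


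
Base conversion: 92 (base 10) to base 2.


92 (base 10) = 92 (decimal)
92 (decimal) = 1011100 (base 2)


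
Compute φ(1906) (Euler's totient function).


1906 = 2 × 953
Prime factors: 2, 953
φ(1906) = 1906 × (1-1/2) × (1-1/953)
= 1906 × 1/2 × 952/953 = 952

φ(1906) = 952


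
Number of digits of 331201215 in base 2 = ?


331201215 in base 2 = 10011101111011011101010111111
Number of digits = 29

29 digits (base 2)


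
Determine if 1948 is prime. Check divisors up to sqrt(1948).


1948 / 2 = 974 (exact division)
1948 is NOT prime.

No, 1948 is not prime


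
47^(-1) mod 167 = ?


Use the extended Euclidean algorithm on (167, 47); each row r = 167*s + 47*t:
r=167, s=1, t=0
r=47, s=0, t=1
q=3: r=26, s=1, t=-3   [167*(1) + 47*(-3) = 26]
q=1: r=21, s=-1, t=4   [167*(-1) + 47*(4) = 21]
q=1: r=5, s=2, t=-7   [167*(2) + 47*(-7) = 5]
q=4: r=1, s=-9, t=32   [167*(-9) + 47*(32) = 1]
q=5: r=0, s=47, t=-167   [167*(47) + 47*(-167) = 0]
GCD = 1 with t = 32, so 47*(32) ≡ 1 (mod 167)
Inverse = 32 mod 167 = 32
Check: 47 * 32 = 1504 ≡ 1 (mod 167)

47^(-1) ≡ 32 (mod 167)


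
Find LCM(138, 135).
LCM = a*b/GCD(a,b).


GCD(138, 135) = 3
LCM = 138*135/3 = 18630/3 = 6210

LCM = 6210


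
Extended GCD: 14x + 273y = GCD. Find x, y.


Tabular extended Euclidean (each row: r = 14*s + 273*t):
r=14, s=1, t=0
r=273, s=0, t=1
q=0: r=14, s=1, t=0   [14*(1) + 273*(0) = 14]
q=19: r=7, s=-19, t=1   [14*(-19) + 273*(1) = 7]
q=2: r=0, s=39, t=-2   [14*(39) + 273*(-2) = 0]
GCD = 7; from the row with r=7: x=-19, y=1
Check: 14*(-19) + 273*(1) = -266 + 273 = 7

GCD = 7, x = -19, y = 1


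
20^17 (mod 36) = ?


20^1 mod 36 = 20
20^2 mod 36 = 4
20^3 mod 36 = 8
20^4 mod 36 = 16
20^5 mod 36 = 32
20^6 mod 36 = 28
20^7 mod 36 = 20
20^8 mod 36 = 4
20^9 mod 36 = 8
20^10 mod 36 = 16
20^11 mod 36 = 32
20^12 mod 36 = 28
20^13 mod 36 = 20
20^14 mod 36 = 4
20^15 mod 36 = 8
20^16 mod 36 = 16
20^17 mod 36 = 32


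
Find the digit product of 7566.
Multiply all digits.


7 × 5 × 6 × 6 = 1260


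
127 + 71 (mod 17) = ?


127 + 71 = 198
198 mod 17 = 11


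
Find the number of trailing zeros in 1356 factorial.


floor(1356/5) = 271
floor(1356/25) = 54
floor(1356/125) = 10
floor(1356/625) = 2
Total = 337

337 trailing zeros


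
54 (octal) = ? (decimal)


54 (base 8) = 44 (decimal)
44 (decimal) = 44 (base 10)


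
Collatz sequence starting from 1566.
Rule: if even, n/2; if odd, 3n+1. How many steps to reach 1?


1566 → 783 → 2350 → 1175 → 3526 → 1763 → 5290 → 2645 → 7936 → 3968 → 1984 → 992 → 496 → 248 → 124 → 62 → 31 → 94 → 47 → 142 → 71 → 214 → 107 → 322 → 161 → 484 → 242 → 121 → 364 → 182 → 91 → 274 → 137 → 412 → 206 → 103 → 310 → 155 → 466 → 233 → 700 → 350 → 175 → 526 → 263 → 790 → 395 → 1186 → 593 → 1780 → 890 → 445 → 1336 → 668 → 334 → 167 → 502 → 251 → 754 → 377 → 1132 → 566 → 283 → 850 → 425 → 1276 → 638 → 319 → 958 → 479 → 1438 → 719 → 2158 → 1079 → 3238 → 1619 → 4858 → 2429 → 7288 → 3644 → 1822 → 911 → 2734 → 1367 → 4102 → 2051 → 6154 → 3077 → 9232 → 4616 → 2308 → 1154 → 577 → 1732 → 866 → 433 → 1300 → 650 → 325 → 976 → 488 → 244 → 122 → 61 → 184 → 92 → 46 → 23 → 70 → 35 → 106 → 53 → 160 → 80 → 40 → 20 → 10 → 5 → 16 → 8 → 4 → 2 → 1
Total steps = 122

122 steps


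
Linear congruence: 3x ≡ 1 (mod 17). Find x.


GCD(3, 17) = 1, unique solution
a^(-1) mod 17 = 6
x = 6 * 1 mod 17 = 6

x ≡ 6 (mod 17)


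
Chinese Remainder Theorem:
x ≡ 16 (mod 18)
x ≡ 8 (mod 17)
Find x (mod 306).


M = 18*17 = 306
M1 = M/18 = 17, M2 = M/17 = 18
M1^(-1) mod 18 = 17, M2^(-1) mod 17 = 1
x = 16*17*17 + 8*18*1 = 4768
4768 mod 306 = 178
Check: 178 mod 18 = 16 ✓, 178 mod 17 = 8 ✓

x ≡ 178 (mod 306)


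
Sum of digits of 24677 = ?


2 + 4 + 6 + 7 + 7 = 26


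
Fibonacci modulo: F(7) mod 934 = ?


F(k) mod 934 for k=1..7:
1, 1, 2, 3, 5, 8, 13
F(7) mod 934 = 13


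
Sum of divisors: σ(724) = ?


Divisors of 724: 1, 2, 4, 181, 362, 724
Sum = 1 + 2 + 4 + 181 + 362 + 724 = 1274

σ(724) = 1274


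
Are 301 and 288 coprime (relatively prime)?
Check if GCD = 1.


Euclidean algorithm:
301 = 1 * 288 + 13
288 = 22 * 13 + 2
13 = 6 * 2 + 1
2 = 2 * 1 + 0
GCD(301, 288) = 1

Yes, coprime (GCD = 1)


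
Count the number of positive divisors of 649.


649 = 11^1 × 59^1
d(649) = (1+1) × (1+1) = 4

4 divisors


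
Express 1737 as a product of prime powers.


1737 / 3 = 579
579 / 3 = 193
193 / 193 = 1
1737 = 3^2 × 193


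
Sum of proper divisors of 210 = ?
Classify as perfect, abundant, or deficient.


Proper divisors: 1, 2, 3, 5, 6, 7, 10, 14, 15, 21, 30, 35, 42, 70, 105
Sum = 1 + 2 + 3 + 5 + 6 + 7 + 10 + 14 + 15 + 21 + 30 + 35 + 42 + 70 + 105 = 366
366 > 210 → abundant

s(210) = 366 (abundant)


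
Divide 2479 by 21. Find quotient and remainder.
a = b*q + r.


2479 = 21 * 118 + 1
Check: 2478 + 1 = 2479

q = 118, r = 1


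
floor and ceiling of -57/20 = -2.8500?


-57/20 = -2.8500
floor = -3
ceil = -2

floor = -3, ceil = -2


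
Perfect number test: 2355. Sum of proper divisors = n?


Proper divisors of 2355: 1, 3, 5, 15, 157, 471, 785
Sum = 1 + 3 + 5 + 15 + 157 + 471 + 785 = 1437

No, 2355 is not perfect (1437 ≠ 2355)


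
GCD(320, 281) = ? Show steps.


320 = 1 * 281 + 39
281 = 7 * 39 + 8
39 = 4 * 8 + 7
8 = 1 * 7 + 1
7 = 7 * 1 + 0
GCD = 1


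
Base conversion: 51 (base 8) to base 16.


51 (base 8) = 41 (decimal)
41 (decimal) = 29 (base 16)


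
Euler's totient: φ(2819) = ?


2819 = 2819
Prime factors: 2819
φ(2819) = 2819 × (1-1/2819)
= 2819 × 2818/2819 = 2818

φ(2819) = 2818


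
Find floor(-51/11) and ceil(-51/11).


-51/11 = -4.6364
floor = -5
ceil = -4

floor = -5, ceil = -4


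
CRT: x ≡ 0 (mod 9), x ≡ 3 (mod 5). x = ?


M = 9*5 = 45
M1 = M/9 = 5, M2 = M/5 = 9
M1^(-1) mod 9 = 2, M2^(-1) mod 5 = 4
x = 0*5*2 + 3*9*4 = 108
108 mod 45 = 18
Check: 18 mod 9 = 0 ✓, 18 mod 5 = 3 ✓

x ≡ 18 (mod 45)


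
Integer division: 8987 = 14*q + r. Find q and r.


8987 = 14 * 641 + 13
Check: 8974 + 13 = 8987

q = 641, r = 13


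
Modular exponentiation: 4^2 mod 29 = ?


4^1 mod 29 = 4
4^2 mod 29 = 16


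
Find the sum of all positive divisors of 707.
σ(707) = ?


Divisors of 707: 1, 7, 101, 707
Sum = 1 + 7 + 101 + 707 = 816

σ(707) = 816


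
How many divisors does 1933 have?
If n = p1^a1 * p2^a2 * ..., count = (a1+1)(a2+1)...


1933 = 1933^1
d(1933) = (1+1) = 2

2 divisors


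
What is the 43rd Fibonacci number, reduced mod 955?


F(k) mod 955 for k=1..43:
1, 1, 2, 3, 5, 8, 13, 21, 34, 55, 89, 144, 233, 377, 610, 32, 642, 674, 361, 80, 441, 521, 7, 528, 535, 108, 643, 751, 439, 235, 674, 909, 628, 582, 255, 837, 137, 19, 156, 175, 331, 506, 837
F(43) mod 955 = 837


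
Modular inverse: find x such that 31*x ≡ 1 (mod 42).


Use the extended Euclidean algorithm on (42, 31); each row r = 42*s + 31*t:
r=42, s=1, t=0
r=31, s=0, t=1
q=1: r=11, s=1, t=-1   [42*(1) + 31*(-1) = 11]
q=2: r=9, s=-2, t=3   [42*(-2) + 31*(3) = 9]
q=1: r=2, s=3, t=-4   [42*(3) + 31*(-4) = 2]
q=4: r=1, s=-14, t=19   [42*(-14) + 31*(19) = 1]
q=2: r=0, s=31, t=-42   [42*(31) + 31*(-42) = 0]
GCD = 1 with t = 19, so 31*(19) ≡ 1 (mod 42)
Inverse = 19 mod 42 = 19
Check: 31 * 19 = 589 ≡ 1 (mod 42)

31^(-1) ≡ 19 (mod 42)


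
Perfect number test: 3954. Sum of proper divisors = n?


Proper divisors of 3954: 1, 2, 3, 6, 659, 1318, 1977
Sum = 1 + 2 + 3 + 6 + 659 + 1318 + 1977 = 3966

No, 3954 is not perfect (3966 ≠ 3954)


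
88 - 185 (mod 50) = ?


88 - 185 = -97
-97 mod 50 = 3


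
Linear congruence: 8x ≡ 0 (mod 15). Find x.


GCD(8, 15) = 1, unique solution
a^(-1) mod 15 = 2
x = 2 * 0 mod 15 = 0

x ≡ 0 (mod 15)


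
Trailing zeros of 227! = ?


floor(227/5) = 45
floor(227/25) = 9
floor(227/125) = 1
Total = 55

55 trailing zeros


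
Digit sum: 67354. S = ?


6 + 7 + 3 + 5 + 4 = 25


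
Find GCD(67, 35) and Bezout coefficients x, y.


Tabular extended Euclidean (each row: r = 67*s + 35*t):
r=67, s=1, t=0
r=35, s=0, t=1
q=1: r=32, s=1, t=-1   [67*(1) + 35*(-1) = 32]
q=1: r=3, s=-1, t=2   [67*(-1) + 35*(2) = 3]
q=10: r=2, s=11, t=-21   [67*(11) + 35*(-21) = 2]
q=1: r=1, s=-12, t=23   [67*(-12) + 35*(23) = 1]
q=2: r=0, s=35, t=-67   [67*(35) + 35*(-67) = 0]
GCD = 1; from the row with r=1: x=-12, y=23
Check: 67*(-12) + 35*(23) = -804 + 805 = 1

GCD = 1, x = -12, y = 23


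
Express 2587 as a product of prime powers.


2587 / 13 = 199
199 / 199 = 1
2587 = 13 × 199


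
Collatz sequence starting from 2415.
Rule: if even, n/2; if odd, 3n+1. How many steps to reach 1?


2415 → 7246 → 3623 → 10870 → 5435 → 16306 → 8153 → 24460 → 12230 → 6115 → 18346 → 9173 → 27520 → 13760 → 6880 → 3440 → 1720 → 860 → 430 → 215 → 646 → 323 → 970 → 485 → 1456 → 728 → 364 → 182 → 91 → 274 → 137 → 412 → 206 → 103 → 310 → 155 → 466 → 233 → 700 → 350 → 175 → 526 → 263 → 790 → 395 → 1186 → 593 → 1780 → 890 → 445 → 1336 → 668 → 334 → 167 → 502 → 251 → 754 → 377 → 1132 → 566 → 283 → 850 → 425 → 1276 → 638 → 319 → 958 → 479 → 1438 → 719 → 2158 → 1079 → 3238 → 1619 → 4858 → 2429 → 7288 → 3644 → 1822 → 911 → 2734 → 1367 → 4102 → 2051 → 6154 → 3077 → 9232 → 4616 → 2308 → 1154 → 577 → 1732 → 866 → 433 → 1300 → 650 → 325 → 976 → 488 → 244 → 122 → 61 → 184 → 92 → 46 → 23 → 70 → 35 → 106 → 53 → 160 → 80 → 40 → 20 → 10 → 5 → 16 → 8 → 4 → 2 → 1
Total steps = 120

120 steps


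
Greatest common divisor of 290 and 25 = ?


290 = 11 * 25 + 15
25 = 1 * 15 + 10
15 = 1 * 10 + 5
10 = 2 * 5 + 0
GCD = 5


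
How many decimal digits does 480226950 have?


480226950 has 9 digits in base 10
floor(log10(480226950)) + 1 = floor(8.6814) + 1 = 9

9 digits (base 10)


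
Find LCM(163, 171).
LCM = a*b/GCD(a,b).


GCD(163, 171) = 1
LCM = 163*171/1 = 27873/1 = 27873

LCM = 27873


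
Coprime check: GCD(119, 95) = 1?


Euclidean algorithm:
119 = 1 * 95 + 24
95 = 3 * 24 + 23
24 = 1 * 23 + 1
23 = 23 * 1 + 0
GCD(119, 95) = 1

Yes, coprime (GCD = 1)


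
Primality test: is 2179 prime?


Check divisors up to sqrt(2179) = 46.6798
No divisors found.
2179 is prime.

Yes, 2179 is prime


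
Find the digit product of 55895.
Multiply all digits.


5 × 5 × 8 × 9 × 5 = 9000


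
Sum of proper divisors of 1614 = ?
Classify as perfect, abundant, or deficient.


Proper divisors: 1, 2, 3, 6, 269, 538, 807
Sum = 1 + 2 + 3 + 6 + 269 + 538 + 807 = 1626
1626 > 1614 → abundant

s(1614) = 1626 (abundant)


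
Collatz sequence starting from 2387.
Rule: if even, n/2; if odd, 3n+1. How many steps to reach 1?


2387 → 7162 → 3581 → 10744 → 5372 → 2686 → 1343 → 4030 → 2015 → 6046 → 3023 → 9070 → 4535 → 13606 → 6803 → 20410 → 10205 → 30616 → 15308 → 7654 → 3827 → 11482 → 5741 → 17224 → 8612 → 4306 → 2153 → 6460 → 3230 → 1615 → 4846 → 2423 → 7270 → 3635 → 10906 → 5453 → 16360 → 8180 → 4090 → 2045 → 6136 → 3068 → 1534 → 767 → 2302 → 1151 → 3454 → 1727 → 5182 → 2591 → 7774 → 3887 → 11662 → 5831 → 17494 → 8747 → 26242 → 13121 → 39364 → 19682 → 9841 → 29524 → 14762 → 7381 → 22144 → 11072 → 5536 → 2768 → 1384 → 692 → 346 → 173 → 520 → 260 → 130 → 65 → 196 → 98 → 49 → 148 → 74 → 37 → 112 → 56 → 28 → 14 → 7 → 22 → 11 → 34 → 17 → 52 → 26 → 13 → 40 → 20 → 10 → 5 → 16 → 8 → 4 → 2 → 1
Total steps = 102

102 steps


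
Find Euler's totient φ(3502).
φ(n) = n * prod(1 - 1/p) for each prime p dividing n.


3502 = 2 × 17 × 103
Prime factors: 2, 17, 103
φ(3502) = 3502 × (1-1/2) × (1-1/17) × (1-1/103)
= 3502 × 1/2 × 16/17 × 102/103 = 1632

φ(3502) = 1632


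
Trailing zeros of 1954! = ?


floor(1954/5) = 390
floor(1954/25) = 78
floor(1954/125) = 15
floor(1954/625) = 3
Total = 486

486 trailing zeros


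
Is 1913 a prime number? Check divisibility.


Check divisors up to sqrt(1913) = 43.7379
No divisors found.
1913 is prime.

Yes, 1913 is prime


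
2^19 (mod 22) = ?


2^1 mod 22 = 2
2^2 mod 22 = 4
2^3 mod 22 = 8
2^4 mod 22 = 16
2^5 mod 22 = 10
2^6 mod 22 = 20
2^7 mod 22 = 18
2^8 mod 22 = 14
2^9 mod 22 = 6
2^10 mod 22 = 12
2^11 mod 22 = 2
2^12 mod 22 = 4
2^13 mod 22 = 8
2^14 mod 22 = 16
2^15 mod 22 = 10
2^16 mod 22 = 20
2^17 mod 22 = 18
2^18 mod 22 = 14
2^19 mod 22 = 6


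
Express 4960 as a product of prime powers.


4960 / 2 = 2480
2480 / 2 = 1240
1240 / 2 = 620
620 / 2 = 310
310 / 2 = 155
155 / 5 = 31
31 / 31 = 1
4960 = 2^5 × 5 × 31


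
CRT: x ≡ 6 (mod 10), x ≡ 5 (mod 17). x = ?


M = 10*17 = 170
M1 = M/10 = 17, M2 = M/17 = 10
M1^(-1) mod 10 = 3, M2^(-1) mod 17 = 12
x = 6*17*3 + 5*10*12 = 906
906 mod 170 = 56
Check: 56 mod 10 = 6 ✓, 56 mod 17 = 5 ✓

x ≡ 56 (mod 170)


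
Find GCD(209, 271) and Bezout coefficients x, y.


Tabular extended Euclidean (each row: r = 209*s + 271*t):
r=209, s=1, t=0
r=271, s=0, t=1
q=0: r=209, s=1, t=0   [209*(1) + 271*(0) = 209]
q=1: r=62, s=-1, t=1   [209*(-1) + 271*(1) = 62]
q=3: r=23, s=4, t=-3   [209*(4) + 271*(-3) = 23]
q=2: r=16, s=-9, t=7   [209*(-9) + 271*(7) = 16]
q=1: r=7, s=13, t=-10   [209*(13) + 271*(-10) = 7]
q=2: r=2, s=-35, t=27   [209*(-35) + 271*(27) = 2]
q=3: r=1, s=118, t=-91   [209*(118) + 271*(-91) = 1]
q=2: r=0, s=-271, t=209   [209*(-271) + 271*(209) = 0]
GCD = 1; from the row with r=1: x=118, y=-91
Check: 209*(118) + 271*(-91) = 24662 - 24661 = 1

GCD = 1, x = 118, y = -91


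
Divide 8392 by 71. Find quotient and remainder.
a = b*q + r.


8392 = 71 * 118 + 14
Check: 8378 + 14 = 8392

q = 118, r = 14


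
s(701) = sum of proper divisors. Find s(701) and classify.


Proper divisors: 1
Sum = 1 = 1
1 < 701 → deficient

s(701) = 1 (deficient)


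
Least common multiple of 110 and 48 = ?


GCD(110, 48) = 2
LCM = 110*48/2 = 5280/2 = 2640

LCM = 2640


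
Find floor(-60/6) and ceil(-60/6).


-60/6 = -10.0000
floor = -10
ceil = -10

floor = -10, ceil = -10


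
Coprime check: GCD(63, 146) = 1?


Euclidean algorithm:
146 = 2 * 63 + 20
63 = 3 * 20 + 3
20 = 6 * 3 + 2
3 = 1 * 2 + 1
2 = 2 * 1 + 0
GCD(63, 146) = 1

Yes, coprime (GCD = 1)


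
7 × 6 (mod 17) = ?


7 × 6 = 42
42 mod 17 = 8


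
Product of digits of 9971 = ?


9 × 9 × 7 × 1 = 567


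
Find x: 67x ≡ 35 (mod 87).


GCD(67, 87) = 1, unique solution
a^(-1) mod 87 = 13
x = 13 * 35 mod 87 = 20

x ≡ 20 (mod 87)


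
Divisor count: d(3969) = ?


3969 = 3^4 × 7^2
d(3969) = (4+1) × (2+1) = 15

15 divisors


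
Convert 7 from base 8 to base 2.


7 (base 8) = 7 (decimal)
7 (decimal) = 111 (base 2)


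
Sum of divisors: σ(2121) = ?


Divisors of 2121: 1, 3, 7, 21, 101, 303, 707, 2121
Sum = 1 + 3 + 7 + 21 + 101 + 303 + 707 + 2121 = 3264

σ(2121) = 3264


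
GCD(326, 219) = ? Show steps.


326 = 1 * 219 + 107
219 = 2 * 107 + 5
107 = 21 * 5 + 2
5 = 2 * 2 + 1
2 = 2 * 1 + 0
GCD = 1


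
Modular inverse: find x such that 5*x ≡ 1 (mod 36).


Use the extended Euclidean algorithm on (36, 5); each row r = 36*s + 5*t:
r=36, s=1, t=0
r=5, s=0, t=1
q=7: r=1, s=1, t=-7   [36*(1) + 5*(-7) = 1]
q=5: r=0, s=-5, t=36   [36*(-5) + 5*(36) = 0]
GCD = 1 with t = -7, so 5*(-7) ≡ 1 (mod 36)
Inverse = -7 mod 36 = 29
Check: 5 * 29 = 145 ≡ 1 (mod 36)

5^(-1) ≡ 29 (mod 36)


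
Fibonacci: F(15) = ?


Sequence: 1, 1, 2, 3, 5, 8, 13, 21, 34, 55, 89, 144, 233, 377, 610
F(15) = 610


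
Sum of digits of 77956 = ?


7 + 7 + 9 + 5 + 6 = 34


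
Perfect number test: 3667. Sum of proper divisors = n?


Proper divisors of 3667: 1, 19, 193
Sum = 1 + 19 + 193 = 213

No, 3667 is not perfect (213 ≠ 3667)


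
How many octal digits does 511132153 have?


511132153 in base 8 = 3635640771
Number of digits = 10

10 digits (base 8)


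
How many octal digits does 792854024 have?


792854024 in base 8 = 5720377010
Number of digits = 10

10 digits (base 8)


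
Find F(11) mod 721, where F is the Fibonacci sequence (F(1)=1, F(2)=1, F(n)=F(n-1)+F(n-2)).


F(k) mod 721 for k=1..11:
1, 1, 2, 3, 5, 8, 13, 21, 34, 55, 89
F(11) mod 721 = 89


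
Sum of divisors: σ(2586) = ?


Divisors of 2586: 1, 2, 3, 6, 431, 862, 1293, 2586
Sum = 1 + 2 + 3 + 6 + 431 + 862 + 1293 + 2586 = 5184

σ(2586) = 5184


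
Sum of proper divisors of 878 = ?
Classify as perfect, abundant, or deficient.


Proper divisors: 1, 2, 439
Sum = 1 + 2 + 439 = 442
442 < 878 → deficient

s(878) = 442 (deficient)


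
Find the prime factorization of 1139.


1139 / 17 = 67
67 / 67 = 1
1139 = 17 × 67


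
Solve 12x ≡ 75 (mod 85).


GCD(12, 85) = 1, unique solution
a^(-1) mod 85 = 78
x = 78 * 75 mod 85 = 70

x ≡ 70 (mod 85)


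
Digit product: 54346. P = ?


5 × 4 × 3 × 4 × 6 = 1440


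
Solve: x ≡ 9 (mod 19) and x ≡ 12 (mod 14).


M = 19*14 = 266
M1 = M/19 = 14, M2 = M/14 = 19
M1^(-1) mod 19 = 15, M2^(-1) mod 14 = 3
x = 9*14*15 + 12*19*3 = 2574
2574 mod 266 = 180
Check: 180 mod 19 = 9 ✓, 180 mod 14 = 12 ✓

x ≡ 180 (mod 266)


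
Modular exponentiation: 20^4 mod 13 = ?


20^1 mod 13 = 7
20^2 mod 13 = 10
20^3 mod 13 = 5
20^4 mod 13 = 9


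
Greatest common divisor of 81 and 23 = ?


81 = 3 * 23 + 12
23 = 1 * 12 + 11
12 = 1 * 11 + 1
11 = 11 * 1 + 0
GCD = 1


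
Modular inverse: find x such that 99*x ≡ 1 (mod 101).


Use the extended Euclidean algorithm on (101, 99); each row r = 101*s + 99*t:
r=101, s=1, t=0
r=99, s=0, t=1
q=1: r=2, s=1, t=-1   [101*(1) + 99*(-1) = 2]
q=49: r=1, s=-49, t=50   [101*(-49) + 99*(50) = 1]
q=2: r=0, s=99, t=-101   [101*(99) + 99*(-101) = 0]
GCD = 1 with t = 50, so 99*(50) ≡ 1 (mod 101)
Inverse = 50 mod 101 = 50
Check: 99 * 50 = 4950 ≡ 1 (mod 101)

99^(-1) ≡ 50 (mod 101)


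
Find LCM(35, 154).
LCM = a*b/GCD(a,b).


GCD(35, 154) = 7
LCM = 35*154/7 = 5390/7 = 770

LCM = 770


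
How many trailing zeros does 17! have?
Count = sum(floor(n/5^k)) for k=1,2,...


floor(17/5) = 3
Total = 3

3 trailing zeros


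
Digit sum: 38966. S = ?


3 + 8 + 9 + 6 + 6 = 32


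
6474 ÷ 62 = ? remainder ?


6474 = 62 * 104 + 26
Check: 6448 + 26 = 6474

q = 104, r = 26


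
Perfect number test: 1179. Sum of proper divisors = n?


Proper divisors of 1179: 1, 3, 9, 131, 393
Sum = 1 + 3 + 9 + 131 + 393 = 537

No, 1179 is not perfect (537 ≠ 1179)


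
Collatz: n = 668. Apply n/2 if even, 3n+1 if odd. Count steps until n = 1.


668 → 334 → 167 → 502 → 251 → 754 → 377 → 1132 → 566 → 283 → 850 → 425 → 1276 → 638 → 319 → 958 → 479 → 1438 → 719 → 2158 → 1079 → 3238 → 1619 → 4858 → 2429 → 7288 → 3644 → 1822 → 911 → 2734 → 1367 → 4102 → 2051 → 6154 → 3077 → 9232 → 4616 → 2308 → 1154 → 577 → 1732 → 866 → 433 → 1300 → 650 → 325 → 976 → 488 → 244 → 122 → 61 → 184 → 92 → 46 → 23 → 70 → 35 → 106 → 53 → 160 → 80 → 40 → 20 → 10 → 5 → 16 → 8 → 4 → 2 → 1
Total steps = 69

69 steps


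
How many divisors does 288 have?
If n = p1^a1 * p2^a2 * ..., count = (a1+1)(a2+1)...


288 = 2^5 × 3^2
d(288) = (5+1) × (2+1) = 18

18 divisors


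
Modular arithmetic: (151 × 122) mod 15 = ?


151 × 122 = 18422
18422 mod 15 = 2


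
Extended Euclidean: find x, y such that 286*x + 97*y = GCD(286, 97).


Tabular extended Euclidean (each row: r = 286*s + 97*t):
r=286, s=1, t=0
r=97, s=0, t=1
q=2: r=92, s=1, t=-2   [286*(1) + 97*(-2) = 92]
q=1: r=5, s=-1, t=3   [286*(-1) + 97*(3) = 5]
q=18: r=2, s=19, t=-56   [286*(19) + 97*(-56) = 2]
q=2: r=1, s=-39, t=115   [286*(-39) + 97*(115) = 1]
q=2: r=0, s=97, t=-286   [286*(97) + 97*(-286) = 0]
GCD = 1; from the row with r=1: x=-39, y=115
Check: 286*(-39) + 97*(115) = -11154 + 11155 = 1

GCD = 1, x = -39, y = 115


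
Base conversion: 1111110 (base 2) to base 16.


1111110 (base 2) = 126 (decimal)
126 (decimal) = 7E (base 16)


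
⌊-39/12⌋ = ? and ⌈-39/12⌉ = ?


-39/12 = -3.2500
floor = -4
ceil = -3

floor = -4, ceil = -3


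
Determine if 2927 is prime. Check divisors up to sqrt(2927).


Check divisors up to sqrt(2927) = 54.1018
No divisors found.
2927 is prime.

Yes, 2927 is prime


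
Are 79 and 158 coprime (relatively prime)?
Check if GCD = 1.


Euclidean algorithm:
158 = 2 * 79 + 0
GCD(79, 158) = 79

No, not coprime (GCD = 79)


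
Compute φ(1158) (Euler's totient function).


1158 = 2 × 3 × 193
Prime factors: 2, 3, 193
φ(1158) = 1158 × (1-1/2) × (1-1/3) × (1-1/193)
= 1158 × 1/2 × 2/3 × 192/193 = 384

φ(1158) = 384


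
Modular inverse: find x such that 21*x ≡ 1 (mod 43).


Use the extended Euclidean algorithm on (43, 21); each row r = 43*s + 21*t:
r=43, s=1, t=0
r=21, s=0, t=1
q=2: r=1, s=1, t=-2   [43*(1) + 21*(-2) = 1]
q=21: r=0, s=-21, t=43   [43*(-21) + 21*(43) = 0]
GCD = 1 with t = -2, so 21*(-2) ≡ 1 (mod 43)
Inverse = -2 mod 43 = 41
Check: 21 * 41 = 861 ≡ 1 (mod 43)

21^(-1) ≡ 41 (mod 43)


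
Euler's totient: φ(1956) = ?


1956 = 2^2 × 3 × 163
Prime factors: 2, 3, 163
φ(1956) = 1956 × (1-1/2) × (1-1/3) × (1-1/163)
= 1956 × 1/2 × 2/3 × 162/163 = 648

φ(1956) = 648


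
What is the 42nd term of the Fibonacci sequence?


Sequence: 1, 1, 2, 3, 5, 8, 13, 21, 34, 55, 89, 144, 233, 377, 610, 987, 1597, 2584, 4181, 6765, 10946, 17711, 28657, 46368, 75025, 121393, 196418, 317811, 514229, 832040, 1346269, 2178309, 3524578, 5702887, 9227465, 14930352, 24157817, 39088169, 63245986, 102334155, 165580141, 267914296
F(42) = 267914296


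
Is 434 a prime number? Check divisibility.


434 / 2 = 217 (exact division)
434 is NOT prime.

No, 434 is not prime


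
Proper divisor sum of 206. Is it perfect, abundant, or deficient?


Proper divisors: 1, 2, 103
Sum = 1 + 2 + 103 = 106
106 < 206 → deficient

s(206) = 106 (deficient)


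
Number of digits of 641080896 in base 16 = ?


641080896 in base 16 = 26361E40
Number of digits = 8

8 digits (base 16)


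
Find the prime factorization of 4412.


4412 / 2 = 2206
2206 / 2 = 1103
1103 / 1103 = 1
4412 = 2^2 × 1103


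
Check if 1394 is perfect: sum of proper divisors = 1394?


Proper divisors of 1394: 1, 2, 17, 34, 41, 82, 697
Sum = 1 + 2 + 17 + 34 + 41 + 82 + 697 = 874

No, 1394 is not perfect (874 ≠ 1394)


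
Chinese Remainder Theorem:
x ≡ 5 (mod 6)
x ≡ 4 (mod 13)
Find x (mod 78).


M = 6*13 = 78
M1 = M/6 = 13, M2 = M/13 = 6
M1^(-1) mod 6 = 1, M2^(-1) mod 13 = 11
x = 5*13*1 + 4*6*11 = 329
329 mod 78 = 17
Check: 17 mod 6 = 5 ✓, 17 mod 13 = 4 ✓

x ≡ 17 (mod 78)


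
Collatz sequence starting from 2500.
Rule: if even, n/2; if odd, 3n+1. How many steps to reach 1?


2500 → 1250 → 625 → 1876 → 938 → 469 → 1408 → 704 → 352 → 176 → 88 → 44 → 22 → 11 → 34 → 17 → 52 → 26 → 13 → 40 → 20 → 10 → 5 → 16 → 8 → 4 → 2 → 1
Total steps = 27

27 steps


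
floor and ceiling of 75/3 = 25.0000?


75/3 = 25.0000
floor = 25
ceil = 25

floor = 25, ceil = 25


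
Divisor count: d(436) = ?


436 = 2^2 × 109^1
d(436) = (2+1) × (1+1) = 6

6 divisors


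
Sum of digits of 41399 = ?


4 + 1 + 3 + 9 + 9 = 26


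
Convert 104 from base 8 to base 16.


104 (base 8) = 68 (decimal)
68 (decimal) = 44 (base 16)


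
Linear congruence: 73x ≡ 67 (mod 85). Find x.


GCD(73, 85) = 1, unique solution
a^(-1) mod 85 = 7
x = 7 * 67 mod 85 = 44

x ≡ 44 (mod 85)


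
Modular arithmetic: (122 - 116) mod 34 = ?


122 - 116 = 6
6 mod 34 = 6


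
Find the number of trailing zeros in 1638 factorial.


floor(1638/5) = 327
floor(1638/25) = 65
floor(1638/125) = 13
floor(1638/625) = 2
Total = 407

407 trailing zeros


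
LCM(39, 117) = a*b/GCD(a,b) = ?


GCD(39, 117) = 39
LCM = 39*117/39 = 4563/39 = 117

LCM = 117


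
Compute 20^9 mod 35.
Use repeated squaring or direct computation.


20^1 mod 35 = 20
20^2 mod 35 = 15
20^3 mod 35 = 20
20^4 mod 35 = 15
20^5 mod 35 = 20
20^6 mod 35 = 15
20^7 mod 35 = 20
20^8 mod 35 = 15
20^9 mod 35 = 20


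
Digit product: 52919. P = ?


5 × 2 × 9 × 1 × 9 = 810


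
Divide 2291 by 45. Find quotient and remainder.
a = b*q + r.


2291 = 45 * 50 + 41
Check: 2250 + 41 = 2291

q = 50, r = 41


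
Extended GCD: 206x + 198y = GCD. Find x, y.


Tabular extended Euclidean (each row: r = 206*s + 198*t):
r=206, s=1, t=0
r=198, s=0, t=1
q=1: r=8, s=1, t=-1   [206*(1) + 198*(-1) = 8]
q=24: r=6, s=-24, t=25   [206*(-24) + 198*(25) = 6]
q=1: r=2, s=25, t=-26   [206*(25) + 198*(-26) = 2]
q=3: r=0, s=-99, t=103   [206*(-99) + 198*(103) = 0]
GCD = 2; from the row with r=2: x=25, y=-26
Check: 206*(25) + 198*(-26) = 5150 - 5148 = 2

GCD = 2, x = 25, y = -26


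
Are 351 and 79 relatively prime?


Euclidean algorithm:
351 = 4 * 79 + 35
79 = 2 * 35 + 9
35 = 3 * 9 + 8
9 = 1 * 8 + 1
8 = 8 * 1 + 0
GCD(351, 79) = 1

Yes, coprime (GCD = 1)


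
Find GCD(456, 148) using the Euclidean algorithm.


456 = 3 * 148 + 12
148 = 12 * 12 + 4
12 = 3 * 4 + 0
GCD = 4


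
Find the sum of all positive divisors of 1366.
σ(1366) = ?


Divisors of 1366: 1, 2, 683, 1366
Sum = 1 + 2 + 683 + 1366 = 2052

σ(1366) = 2052


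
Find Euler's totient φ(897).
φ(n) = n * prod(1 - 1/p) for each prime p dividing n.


897 = 3 × 13 × 23
Prime factors: 3, 13, 23
φ(897) = 897 × (1-1/3) × (1-1/13) × (1-1/23)
= 897 × 2/3 × 12/13 × 22/23 = 528

φ(897) = 528


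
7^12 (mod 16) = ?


7^1 mod 16 = 7
7^2 mod 16 = 1
7^3 mod 16 = 7
7^4 mod 16 = 1
7^5 mod 16 = 7
7^6 mod 16 = 1
7^7 mod 16 = 7
7^8 mod 16 = 1
7^9 mod 16 = 7
7^10 mod 16 = 1
7^11 mod 16 = 7
7^12 mod 16 = 1


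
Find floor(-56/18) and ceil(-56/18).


-56/18 = -3.1111
floor = -4
ceil = -3

floor = -4, ceil = -3


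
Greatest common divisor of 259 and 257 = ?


259 = 1 * 257 + 2
257 = 128 * 2 + 1
2 = 2 * 1 + 0
GCD = 1


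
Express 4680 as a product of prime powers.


4680 / 2 = 2340
2340 / 2 = 1170
1170 / 2 = 585
585 / 3 = 195
195 / 3 = 65
65 / 5 = 13
13 / 13 = 1
4680 = 2^3 × 3^2 × 5 × 13


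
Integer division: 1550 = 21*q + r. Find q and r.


1550 = 21 * 73 + 17
Check: 1533 + 17 = 1550

q = 73, r = 17


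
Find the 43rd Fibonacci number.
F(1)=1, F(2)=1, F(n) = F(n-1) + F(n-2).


Sequence: 1, 1, 2, 3, 5, 8, 13, 21, 34, 55, 89, 144, 233, 377, 610, 987, 1597, 2584, 4181, 6765, 10946, 17711, 28657, 46368, 75025, 121393, 196418, 317811, 514229, 832040, 1346269, 2178309, 3524578, 5702887, 9227465, 14930352, 24157817, 39088169, 63245986, 102334155, 165580141, 267914296, 433494437
F(43) = 433494437


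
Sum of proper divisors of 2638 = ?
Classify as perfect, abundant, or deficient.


Proper divisors: 1, 2, 1319
Sum = 1 + 2 + 1319 = 1322
1322 < 2638 → deficient

s(2638) = 1322 (deficient)


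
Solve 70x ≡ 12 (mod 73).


GCD(70, 73) = 1, unique solution
a^(-1) mod 73 = 24
x = 24 * 12 mod 73 = 69

x ≡ 69 (mod 73)


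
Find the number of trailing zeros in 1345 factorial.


floor(1345/5) = 269
floor(1345/25) = 53
floor(1345/125) = 10
floor(1345/625) = 2
Total = 334

334 trailing zeros


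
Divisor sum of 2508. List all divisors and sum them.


Divisors of 2508: 1, 2, 3, 4, 6, 11, 12, 19, 22, 33, 38, 44, 57, 66, 76, 114, 132, 209, 228, 418, 627, 836, 1254, 2508
Sum = 1 + 2 + 3 + 4 + 6 + 11 + 12 + 19 + 22 + 33 + 38 + 44 + 57 + 66 + 76 + 114 + 132 + 209 + 228 + 418 + 627 + 836 + 1254 + 2508 = 6720

σ(2508) = 6720


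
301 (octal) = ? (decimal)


301 (base 8) = 193 (decimal)
193 (decimal) = 193 (base 10)


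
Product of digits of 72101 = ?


7 × 2 × 1 × 0 × 1 = 0


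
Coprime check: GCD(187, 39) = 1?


Euclidean algorithm:
187 = 4 * 39 + 31
39 = 1 * 31 + 8
31 = 3 * 8 + 7
8 = 1 * 7 + 1
7 = 7 * 1 + 0
GCD(187, 39) = 1

Yes, coprime (GCD = 1)


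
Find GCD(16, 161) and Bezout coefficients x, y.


Tabular extended Euclidean (each row: r = 16*s + 161*t):
r=16, s=1, t=0
r=161, s=0, t=1
q=0: r=16, s=1, t=0   [16*(1) + 161*(0) = 16]
q=10: r=1, s=-10, t=1   [16*(-10) + 161*(1) = 1]
q=16: r=0, s=161, t=-16   [16*(161) + 161*(-16) = 0]
GCD = 1; from the row with r=1: x=-10, y=1
Check: 16*(-10) + 161*(1) = -160 + 161 = 1

GCD = 1, x = -10, y = 1


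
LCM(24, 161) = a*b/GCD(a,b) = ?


GCD(24, 161) = 1
LCM = 24*161/1 = 3864/1 = 3864

LCM = 3864


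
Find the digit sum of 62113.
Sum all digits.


6 + 2 + 1 + 1 + 3 = 13


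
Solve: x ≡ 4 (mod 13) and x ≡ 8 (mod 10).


M = 13*10 = 130
M1 = M/13 = 10, M2 = M/10 = 13
M1^(-1) mod 13 = 4, M2^(-1) mod 10 = 7
x = 4*10*4 + 8*13*7 = 888
888 mod 130 = 108
Check: 108 mod 13 = 4 ✓, 108 mod 10 = 8 ✓

x ≡ 108 (mod 130)


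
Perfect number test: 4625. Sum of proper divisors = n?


Proper divisors of 4625: 1, 5, 25, 37, 125, 185, 925
Sum = 1 + 5 + 25 + 37 + 125 + 185 + 925 = 1303

No, 4625 is not perfect (1303 ≠ 4625)


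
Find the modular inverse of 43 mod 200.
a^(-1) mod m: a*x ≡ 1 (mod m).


Use the extended Euclidean algorithm on (200, 43); each row r = 200*s + 43*t:
r=200, s=1, t=0
r=43, s=0, t=1
q=4: r=28, s=1, t=-4   [200*(1) + 43*(-4) = 28]
q=1: r=15, s=-1, t=5   [200*(-1) + 43*(5) = 15]
q=1: r=13, s=2, t=-9   [200*(2) + 43*(-9) = 13]
q=1: r=2, s=-3, t=14   [200*(-3) + 43*(14) = 2]
q=6: r=1, s=20, t=-93   [200*(20) + 43*(-93) = 1]
q=2: r=0, s=-43, t=200   [200*(-43) + 43*(200) = 0]
GCD = 1 with t = -93, so 43*(-93) ≡ 1 (mod 200)
Inverse = -93 mod 200 = 107
Check: 43 * 107 = 4601 ≡ 1 (mod 200)

43^(-1) ≡ 107 (mod 200)


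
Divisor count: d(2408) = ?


2408 = 2^3 × 7^1 × 43^1
d(2408) = (3+1) × (1+1) × (1+1) = 16

16 divisors


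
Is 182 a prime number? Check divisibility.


182 / 2 = 91 (exact division)
182 is NOT prime.

No, 182 is not prime


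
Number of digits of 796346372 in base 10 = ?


796346372 has 9 digits in base 10
floor(log10(796346372)) + 1 = floor(8.9011) + 1 = 9

9 digits (base 10)


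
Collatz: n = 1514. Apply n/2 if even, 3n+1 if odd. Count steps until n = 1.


1514 → 757 → 2272 → 1136 → 568 → 284 → 142 → 71 → 214 → 107 → 322 → 161 → 484 → 242 → 121 → 364 → 182 → 91 → 274 → 137 → 412 → 206 → 103 → 310 → 155 → 466 → 233 → 700 → 350 → 175 → 526 → 263 → 790 → 395 → 1186 → 593 → 1780 → 890 → 445 → 1336 → 668 → 334 → 167 → 502 → 251 → 754 → 377 → 1132 → 566 → 283 → 850 → 425 → 1276 → 638 → 319 → 958 → 479 → 1438 → 719 → 2158 → 1079 → 3238 → 1619 → 4858 → 2429 → 7288 → 3644 → 1822 → 911 → 2734 → 1367 → 4102 → 2051 → 6154 → 3077 → 9232 → 4616 → 2308 → 1154 → 577 → 1732 → 866 → 433 → 1300 → 650 → 325 → 976 → 488 → 244 → 122 → 61 → 184 → 92 → 46 → 23 → 70 → 35 → 106 → 53 → 160 → 80 → 40 → 20 → 10 → 5 → 16 → 8 → 4 → 2 → 1
Total steps = 109

109 steps


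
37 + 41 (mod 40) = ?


37 + 41 = 78
78 mod 40 = 38


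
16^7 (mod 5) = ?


16^1 mod 5 = 1
16^2 mod 5 = 1
16^3 mod 5 = 1
16^4 mod 5 = 1
16^5 mod 5 = 1
16^6 mod 5 = 1
16^7 mod 5 = 1


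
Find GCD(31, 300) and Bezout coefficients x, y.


Tabular extended Euclidean (each row: r = 31*s + 300*t):
r=31, s=1, t=0
r=300, s=0, t=1
q=0: r=31, s=1, t=0   [31*(1) + 300*(0) = 31]
q=9: r=21, s=-9, t=1   [31*(-9) + 300*(1) = 21]
q=1: r=10, s=10, t=-1   [31*(10) + 300*(-1) = 10]
q=2: r=1, s=-29, t=3   [31*(-29) + 300*(3) = 1]
q=10: r=0, s=300, t=-31   [31*(300) + 300*(-31) = 0]
GCD = 1; from the row with r=1: x=-29, y=3
Check: 31*(-29) + 300*(3) = -899 + 900 = 1

GCD = 1, x = -29, y = 3


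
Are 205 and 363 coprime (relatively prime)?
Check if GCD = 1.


Euclidean algorithm:
363 = 1 * 205 + 158
205 = 1 * 158 + 47
158 = 3 * 47 + 17
47 = 2 * 17 + 13
17 = 1 * 13 + 4
13 = 3 * 4 + 1
4 = 4 * 1 + 0
GCD(205, 363) = 1

Yes, coprime (GCD = 1)


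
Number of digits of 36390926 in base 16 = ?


36390926 in base 16 = 22B480E
Number of digits = 7

7 digits (base 16)


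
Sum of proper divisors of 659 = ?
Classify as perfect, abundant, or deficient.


Proper divisors: 1
Sum = 1 = 1
1 < 659 → deficient

s(659) = 1 (deficient)


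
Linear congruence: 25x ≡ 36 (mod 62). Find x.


GCD(25, 62) = 1, unique solution
a^(-1) mod 62 = 5
x = 5 * 36 mod 62 = 56

x ≡ 56 (mod 62)


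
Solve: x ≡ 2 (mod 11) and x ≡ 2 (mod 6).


M = 11*6 = 66
M1 = M/11 = 6, M2 = M/6 = 11
M1^(-1) mod 11 = 2, M2^(-1) mod 6 = 5
x = 2*6*2 + 2*11*5 = 134
134 mod 66 = 2
Check: 2 mod 11 = 2 ✓, 2 mod 6 = 2 ✓

x ≡ 2 (mod 66)


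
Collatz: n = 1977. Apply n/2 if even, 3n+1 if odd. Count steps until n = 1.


1977 → 5932 → 2966 → 1483 → 4450 → 2225 → 6676 → 3338 → 1669 → 5008 → 2504 → 1252 → 626 → 313 → 940 → 470 → 235 → 706 → 353 → 1060 → 530 → 265 → 796 → 398 → 199 → 598 → 299 → 898 → 449 → 1348 → 674 → 337 → 1012 → 506 → 253 → 760 → 380 → 190 → 95 → 286 → 143 → 430 → 215 → 646 → 323 → 970 → 485 → 1456 → 728 → 364 → 182 → 91 → 274 → 137 → 412 → 206 → 103 → 310 → 155 → 466 → 233 → 700 → 350 → 175 → 526 → 263 → 790 → 395 → 1186 → 593 → 1780 → 890 → 445 → 1336 → 668 → 334 → 167 → 502 → 251 → 754 → 377 → 1132 → 566 → 283 → 850 → 425 → 1276 → 638 → 319 → 958 → 479 → 1438 → 719 → 2158 → 1079 → 3238 → 1619 → 4858 → 2429 → 7288 → 3644 → 1822 → 911 → 2734 → 1367 → 4102 → 2051 → 6154 → 3077 → 9232 → 4616 → 2308 → 1154 → 577 → 1732 → 866 → 433 → 1300 → 650 → 325 → 976 → 488 → 244 → 122 → 61 → 184 → 92 → 46 → 23 → 70 → 35 → 106 → 53 → 160 → 80 → 40 → 20 → 10 → 5 → 16 → 8 → 4 → 2 → 1
Total steps = 143

143 steps


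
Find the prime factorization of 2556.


2556 / 2 = 1278
1278 / 2 = 639
639 / 3 = 213
213 / 3 = 71
71 / 71 = 1
2556 = 2^2 × 3^2 × 71


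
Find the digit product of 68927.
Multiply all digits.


6 × 8 × 9 × 2 × 7 = 6048


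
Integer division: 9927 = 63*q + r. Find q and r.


9927 = 63 * 157 + 36
Check: 9891 + 36 = 9927

q = 157, r = 36


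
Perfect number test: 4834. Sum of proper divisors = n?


Proper divisors of 4834: 1, 2, 2417
Sum = 1 + 2 + 2417 = 2420

No, 4834 is not perfect (2420 ≠ 4834)


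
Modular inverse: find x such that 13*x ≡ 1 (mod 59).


Use the extended Euclidean algorithm on (59, 13); each row r = 59*s + 13*t:
r=59, s=1, t=0
r=13, s=0, t=1
q=4: r=7, s=1, t=-4   [59*(1) + 13*(-4) = 7]
q=1: r=6, s=-1, t=5   [59*(-1) + 13*(5) = 6]
q=1: r=1, s=2, t=-9   [59*(2) + 13*(-9) = 1]
q=6: r=0, s=-13, t=59   [59*(-13) + 13*(59) = 0]
GCD = 1 with t = -9, so 13*(-9) ≡ 1 (mod 59)
Inverse = -9 mod 59 = 50
Check: 13 * 50 = 650 ≡ 1 (mod 59)

13^(-1) ≡ 50 (mod 59)


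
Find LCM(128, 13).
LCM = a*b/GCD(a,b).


GCD(128, 13) = 1
LCM = 128*13/1 = 1664/1 = 1664

LCM = 1664


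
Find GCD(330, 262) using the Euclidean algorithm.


330 = 1 * 262 + 68
262 = 3 * 68 + 58
68 = 1 * 58 + 10
58 = 5 * 10 + 8
10 = 1 * 8 + 2
8 = 4 * 2 + 0
GCD = 2


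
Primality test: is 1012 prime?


1012 / 2 = 506 (exact division)
1012 is NOT prime.

No, 1012 is not prime


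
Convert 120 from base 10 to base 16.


120 (base 10) = 120 (decimal)
120 (decimal) = 78 (base 16)


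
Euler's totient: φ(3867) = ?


3867 = 3 × 1289
Prime factors: 3, 1289
φ(3867) = 3867 × (1-1/3) × (1-1/1289)
= 3867 × 2/3 × 1288/1289 = 2576

φ(3867) = 2576


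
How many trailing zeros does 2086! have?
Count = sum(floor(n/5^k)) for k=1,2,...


floor(2086/5) = 417
floor(2086/25) = 83
floor(2086/125) = 16
floor(2086/625) = 3
Total = 519

519 trailing zeros
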